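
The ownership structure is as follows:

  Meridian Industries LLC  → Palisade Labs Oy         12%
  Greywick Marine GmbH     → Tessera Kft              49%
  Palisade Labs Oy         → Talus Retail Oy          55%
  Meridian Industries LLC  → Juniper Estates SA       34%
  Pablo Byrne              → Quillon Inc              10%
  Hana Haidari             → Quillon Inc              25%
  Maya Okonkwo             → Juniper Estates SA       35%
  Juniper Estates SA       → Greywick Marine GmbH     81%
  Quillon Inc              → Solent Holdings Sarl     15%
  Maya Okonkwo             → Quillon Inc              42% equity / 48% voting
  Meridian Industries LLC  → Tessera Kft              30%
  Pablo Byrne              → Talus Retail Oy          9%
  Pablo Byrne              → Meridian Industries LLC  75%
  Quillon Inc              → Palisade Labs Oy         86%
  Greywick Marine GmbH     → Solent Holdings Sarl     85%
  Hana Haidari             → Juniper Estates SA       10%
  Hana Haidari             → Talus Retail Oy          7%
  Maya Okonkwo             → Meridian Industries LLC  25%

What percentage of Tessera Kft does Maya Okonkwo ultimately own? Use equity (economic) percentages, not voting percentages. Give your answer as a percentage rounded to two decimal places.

Maya reaches Tessera along 3 paths.
Via Juniper → Greywick: 35% × 81% × 49% = 13.8915%.
Via Meridian → Juniper → Greywick: 25% × 34% × 81% × 49% = 3.37365%.
Via Meridian: 25% × 30% = 7.5%.
Total: 13.8915% + 3.37365% + 7.5% = 24.76515%.
Rounded: 24.77%.

24.77%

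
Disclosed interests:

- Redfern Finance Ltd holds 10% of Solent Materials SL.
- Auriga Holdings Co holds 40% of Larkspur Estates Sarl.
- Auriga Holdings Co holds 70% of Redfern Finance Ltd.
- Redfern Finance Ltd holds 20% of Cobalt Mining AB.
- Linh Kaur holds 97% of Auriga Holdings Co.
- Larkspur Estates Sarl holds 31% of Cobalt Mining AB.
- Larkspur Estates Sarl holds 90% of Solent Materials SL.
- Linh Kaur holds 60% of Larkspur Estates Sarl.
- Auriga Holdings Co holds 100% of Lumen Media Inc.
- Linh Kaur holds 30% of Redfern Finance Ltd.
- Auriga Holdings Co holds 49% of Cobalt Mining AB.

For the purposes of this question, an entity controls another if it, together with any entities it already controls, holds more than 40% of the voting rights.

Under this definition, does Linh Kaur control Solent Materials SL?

Yes

Linh holds 97% of Auriga, so Linh controls Auriga.
Auriga and Linh together hold 40% + 60% = 100% of Larkspur, so Linh controls Larkspur.
Auriga and Linh together hold 70% + 30% = 100% of Redfern, so Linh controls Redfern.
Larkspur and Redfern together hold 90% + 10% = 100% of Solent, so Linh controls Solent.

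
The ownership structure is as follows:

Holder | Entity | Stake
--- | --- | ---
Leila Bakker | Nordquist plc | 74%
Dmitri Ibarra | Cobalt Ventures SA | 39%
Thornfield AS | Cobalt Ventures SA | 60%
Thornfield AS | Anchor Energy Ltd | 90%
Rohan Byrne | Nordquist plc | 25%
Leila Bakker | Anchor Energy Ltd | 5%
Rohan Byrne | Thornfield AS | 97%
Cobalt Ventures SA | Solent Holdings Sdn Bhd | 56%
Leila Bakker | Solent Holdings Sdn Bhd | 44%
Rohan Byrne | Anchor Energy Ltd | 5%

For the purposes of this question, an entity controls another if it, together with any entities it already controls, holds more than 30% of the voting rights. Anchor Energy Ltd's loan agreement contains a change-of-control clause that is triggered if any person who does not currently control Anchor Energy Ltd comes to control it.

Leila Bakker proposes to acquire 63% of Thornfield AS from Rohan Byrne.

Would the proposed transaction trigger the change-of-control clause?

Yes

The purchase adds only to Leila's holdings (Rohan's stake shrinks), so Leila is the only person who could newly come to control Anchor.
Leila holds 74% of Nordquist, so Leila controls Nordquist.
Leila holds 44% of Solent, so Leila controls Solent.
In Anchor, Leila's side holds only 5%, not > 30%.
So before the transaction, Leila does not control Anchor.
After the purchase, Leila holds 63% of Thornfield directly, and Rohan's stake falls to 34%.
Leila holds 63% of Thornfield, so Leila controls Thornfield.
Leila and Thornfield together hold 5% + 90% = 95% of Anchor, so Leila controls Anchor.
Leila did not control Anchor before and does after, so the clause is triggered.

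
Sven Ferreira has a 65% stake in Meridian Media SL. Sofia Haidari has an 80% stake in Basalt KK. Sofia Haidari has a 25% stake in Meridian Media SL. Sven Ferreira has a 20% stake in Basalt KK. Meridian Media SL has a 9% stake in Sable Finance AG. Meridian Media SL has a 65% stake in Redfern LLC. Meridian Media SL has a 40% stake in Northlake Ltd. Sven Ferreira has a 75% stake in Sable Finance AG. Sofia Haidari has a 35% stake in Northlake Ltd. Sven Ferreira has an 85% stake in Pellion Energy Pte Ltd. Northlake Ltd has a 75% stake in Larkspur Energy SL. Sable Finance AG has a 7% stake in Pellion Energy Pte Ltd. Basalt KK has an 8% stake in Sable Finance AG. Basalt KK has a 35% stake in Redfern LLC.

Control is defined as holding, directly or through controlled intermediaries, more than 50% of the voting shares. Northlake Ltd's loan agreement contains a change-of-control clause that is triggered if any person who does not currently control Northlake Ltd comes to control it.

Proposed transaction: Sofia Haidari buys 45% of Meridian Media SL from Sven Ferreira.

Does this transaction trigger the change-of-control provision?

Yes

The purchase adds only to Sofia's holdings (Sven's stake shrinks), so Sofia is the only person who could newly come to control Northlake.
Sofia holds 80% of Basalt, so Sofia controls Basalt.
In Northlake, Sofia's side holds only 35%, not > 50%.
So before the transaction, Sofia does not control Northlake.
After the purchase, Sofia's direct stake in Meridian rises to 25% + 45% = 70%, and Sven's stake falls to 20%.
Sofia holds 70% of Meridian, so Sofia controls Meridian.
Meridian and Sofia together hold 40% + 35% = 75% of Northlake, so Sofia controls Northlake.
Sofia did not control Northlake before and does after, so the clause is triggered.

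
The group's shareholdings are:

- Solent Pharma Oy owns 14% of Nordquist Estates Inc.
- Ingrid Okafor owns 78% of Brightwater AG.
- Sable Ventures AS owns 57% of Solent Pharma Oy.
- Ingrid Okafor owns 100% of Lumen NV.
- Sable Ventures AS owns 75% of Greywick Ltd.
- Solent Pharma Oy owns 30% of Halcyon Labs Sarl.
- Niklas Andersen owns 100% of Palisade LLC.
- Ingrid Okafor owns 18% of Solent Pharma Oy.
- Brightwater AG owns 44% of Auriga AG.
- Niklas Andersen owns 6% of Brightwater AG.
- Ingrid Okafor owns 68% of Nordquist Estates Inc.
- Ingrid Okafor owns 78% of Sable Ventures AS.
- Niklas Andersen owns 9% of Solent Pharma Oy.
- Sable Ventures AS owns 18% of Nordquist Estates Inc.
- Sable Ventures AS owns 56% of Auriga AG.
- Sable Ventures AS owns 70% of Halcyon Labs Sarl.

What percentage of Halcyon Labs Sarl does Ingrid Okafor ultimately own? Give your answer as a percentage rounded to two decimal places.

Ingrid reaches Halcyon along 3 paths.
Via Sable: 78% × 70% = 54.6%.
Via Sable → Solent: 78% × 57% × 30% = 13.338%.
Via Solent: 18% × 30% = 5.4%.
Total: 54.6% + 13.338% + 5.4% = 73.338%.
Rounded: 73.34%.

73.34%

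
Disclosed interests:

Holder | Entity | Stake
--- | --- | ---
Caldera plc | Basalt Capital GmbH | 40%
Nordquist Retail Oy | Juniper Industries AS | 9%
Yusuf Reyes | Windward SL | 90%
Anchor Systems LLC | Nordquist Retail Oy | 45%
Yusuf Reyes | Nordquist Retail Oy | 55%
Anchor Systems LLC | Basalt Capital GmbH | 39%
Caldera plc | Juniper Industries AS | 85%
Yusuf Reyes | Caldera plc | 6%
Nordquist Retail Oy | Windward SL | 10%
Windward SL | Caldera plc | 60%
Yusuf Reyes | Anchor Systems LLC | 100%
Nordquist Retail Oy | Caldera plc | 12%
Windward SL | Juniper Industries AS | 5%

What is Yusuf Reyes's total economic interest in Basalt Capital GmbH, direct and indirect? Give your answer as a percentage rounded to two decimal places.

70.20%

Yusuf reaches Basalt along 7 paths.
Via Anchor: 100% × 39% = 39%.
Via Anchor → Nordquist → Caldera: 100% × 45% × 12% × 40% = 2.16%.
Via Nordquist → Caldera: 55% × 12% × 40% = 2.64%.
Via Caldera: 6% × 40% = 2.4%.
Via Anchor → Nordquist → Windward → Caldera: 100% × 45% × 10% × 60% × 40% = 1.08%.
Via Nordquist → Windward → Caldera: 55% × 10% × 60% × 40% = 1.32%.
Via Windward → Caldera: 90% × 60% × 40% = 21.6%.
Total: 39% + 2.16% + 2.64% + 2.4% + 1.08% + 1.32% + 21.6% = 70.2%.
Rounded: 70.20%.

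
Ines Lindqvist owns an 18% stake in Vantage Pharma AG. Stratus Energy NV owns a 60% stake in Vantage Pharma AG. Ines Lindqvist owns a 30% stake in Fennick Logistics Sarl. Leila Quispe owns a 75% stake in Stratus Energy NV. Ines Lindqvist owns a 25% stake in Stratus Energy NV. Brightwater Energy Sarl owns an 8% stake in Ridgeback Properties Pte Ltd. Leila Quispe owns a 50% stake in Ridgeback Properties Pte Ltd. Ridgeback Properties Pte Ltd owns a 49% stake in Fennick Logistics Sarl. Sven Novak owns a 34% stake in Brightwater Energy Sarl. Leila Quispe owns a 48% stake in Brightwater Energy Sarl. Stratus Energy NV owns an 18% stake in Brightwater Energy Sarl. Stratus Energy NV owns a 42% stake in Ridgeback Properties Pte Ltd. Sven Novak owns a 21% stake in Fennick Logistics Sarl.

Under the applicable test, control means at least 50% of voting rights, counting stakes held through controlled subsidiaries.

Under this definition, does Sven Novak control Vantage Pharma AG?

Sven's largest direct stake is 34% in Brightwater, which does not meet the threshold, so Sven controls no company.
Neither Sven nor any entity Sven controls holds any voting interest in Vantage.
So Sven does not control Vantage.

No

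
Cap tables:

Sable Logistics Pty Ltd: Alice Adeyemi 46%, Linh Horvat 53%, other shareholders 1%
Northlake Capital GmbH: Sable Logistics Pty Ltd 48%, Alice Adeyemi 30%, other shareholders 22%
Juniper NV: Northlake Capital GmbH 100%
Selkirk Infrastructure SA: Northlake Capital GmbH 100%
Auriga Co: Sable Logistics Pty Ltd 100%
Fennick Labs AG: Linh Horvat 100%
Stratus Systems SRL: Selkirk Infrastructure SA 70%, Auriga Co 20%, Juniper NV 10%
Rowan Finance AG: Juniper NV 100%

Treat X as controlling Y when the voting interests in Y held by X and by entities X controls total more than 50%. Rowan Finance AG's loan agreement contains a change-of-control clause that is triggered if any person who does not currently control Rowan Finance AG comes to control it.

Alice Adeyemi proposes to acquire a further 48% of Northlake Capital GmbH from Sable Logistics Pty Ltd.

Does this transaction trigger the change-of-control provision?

Yes

The purchase adds only to Alice's holdings (Sable's stake shrinks), so Alice is the only person who could newly come to control Rowan.
Alice's largest direct stake is 46% in Sable, which does not meet the threshold, so Alice controls no company.
Neither Alice nor any entity Alice controls holds any voting interest in Rowan.
So before the transaction, Alice does not control Rowan.
After the purchase, Alice's direct stake in Northlake rises to 30% + 48% = 78%, and Sable's stake falls to 0%.
Alice holds 78% of Northlake, so Alice controls Northlake.
Northlake holds 100% of Juniper, so Alice controls Juniper.
Juniper holds 100% of Rowan, so Alice controls Rowan.
Alice did not control Rowan before and does after, so the clause is triggered.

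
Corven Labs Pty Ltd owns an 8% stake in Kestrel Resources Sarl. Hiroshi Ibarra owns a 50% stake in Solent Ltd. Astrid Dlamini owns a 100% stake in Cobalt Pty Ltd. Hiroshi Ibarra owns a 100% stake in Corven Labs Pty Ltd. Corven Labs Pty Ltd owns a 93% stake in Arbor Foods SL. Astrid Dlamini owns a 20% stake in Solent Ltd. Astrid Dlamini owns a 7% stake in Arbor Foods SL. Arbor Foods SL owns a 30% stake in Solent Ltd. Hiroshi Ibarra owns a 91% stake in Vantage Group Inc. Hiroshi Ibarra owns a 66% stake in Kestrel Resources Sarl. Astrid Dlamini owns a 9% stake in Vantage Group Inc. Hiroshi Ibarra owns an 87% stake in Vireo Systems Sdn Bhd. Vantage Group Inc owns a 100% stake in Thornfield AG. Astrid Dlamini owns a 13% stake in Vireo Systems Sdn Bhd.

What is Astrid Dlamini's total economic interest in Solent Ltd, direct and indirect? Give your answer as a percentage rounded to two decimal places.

Astrid reaches Solent along 2 paths.
Via Arbor: 7% × 30% = 2.1%.
Direct stake: 20% = 20%.
Total: 2.1% + 20% = 22.1%.
Rounded: 22.10%.

22.10%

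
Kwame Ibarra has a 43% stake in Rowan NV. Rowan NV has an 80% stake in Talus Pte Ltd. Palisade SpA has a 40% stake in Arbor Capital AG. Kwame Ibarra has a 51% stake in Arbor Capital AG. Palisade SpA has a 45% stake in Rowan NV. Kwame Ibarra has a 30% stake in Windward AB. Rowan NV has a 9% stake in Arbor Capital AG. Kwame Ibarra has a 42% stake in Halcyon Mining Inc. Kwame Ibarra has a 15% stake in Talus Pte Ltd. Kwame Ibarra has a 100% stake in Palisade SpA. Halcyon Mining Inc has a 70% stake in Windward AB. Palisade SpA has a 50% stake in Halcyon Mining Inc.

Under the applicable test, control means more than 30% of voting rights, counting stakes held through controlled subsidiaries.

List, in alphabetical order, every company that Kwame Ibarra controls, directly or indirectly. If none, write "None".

Arbor Capital AG, Halcyon Mining Inc, Palisade SpA, Rowan NV, Talus Pte Ltd, Windward AB

Kwame holds 100% of Palisade, so Kwame controls Palisade.
Kwame and Palisade together hold 43% + 45% = 88% of Rowan, so Kwame controls Rowan.
Kwame and Palisade together hold 42% + 50% = 92% of Halcyon, so Kwame controls Halcyon.
Rowan and Kwame together hold 80% + 15% = 95% of Talus, so Kwame controls Talus.
Kwame and Rowan and Palisade together hold 51% + 9% + 40% = 100% of Arbor, so Kwame controls Arbor.
Kwame and Halcyon together hold 30% + 70% = 100% of Windward, so Kwame controls Windward.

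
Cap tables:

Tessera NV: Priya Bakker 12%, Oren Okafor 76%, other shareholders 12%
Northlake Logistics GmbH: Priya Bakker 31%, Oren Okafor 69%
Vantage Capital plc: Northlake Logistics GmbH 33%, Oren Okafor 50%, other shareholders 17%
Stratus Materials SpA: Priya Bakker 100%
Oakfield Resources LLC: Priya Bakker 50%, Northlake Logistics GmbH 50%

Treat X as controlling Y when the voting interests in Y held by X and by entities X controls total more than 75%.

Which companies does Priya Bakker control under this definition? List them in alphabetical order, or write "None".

Stratus Materials SpA

Priya holds 100% of Stratus, so Priya controls Stratus.
No other company's threshold is met.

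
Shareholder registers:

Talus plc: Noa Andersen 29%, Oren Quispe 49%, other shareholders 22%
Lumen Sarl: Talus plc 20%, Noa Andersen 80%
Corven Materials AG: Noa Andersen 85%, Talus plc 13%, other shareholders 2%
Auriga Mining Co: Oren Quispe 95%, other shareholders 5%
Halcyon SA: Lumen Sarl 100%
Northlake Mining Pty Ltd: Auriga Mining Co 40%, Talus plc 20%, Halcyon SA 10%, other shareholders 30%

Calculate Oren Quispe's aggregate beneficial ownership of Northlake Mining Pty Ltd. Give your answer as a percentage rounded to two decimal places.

Oren reaches Northlake along 3 paths.
Via Auriga: 95% × 40% = 38%.
Via Talus: 49% × 20% = 9.8%.
Via Talus → Lumen → Halcyon: 49% × 20% × 100% × 10% = 0.98%.
Total: 38% + 9.8% + 0.98% = 48.78%.

48.78%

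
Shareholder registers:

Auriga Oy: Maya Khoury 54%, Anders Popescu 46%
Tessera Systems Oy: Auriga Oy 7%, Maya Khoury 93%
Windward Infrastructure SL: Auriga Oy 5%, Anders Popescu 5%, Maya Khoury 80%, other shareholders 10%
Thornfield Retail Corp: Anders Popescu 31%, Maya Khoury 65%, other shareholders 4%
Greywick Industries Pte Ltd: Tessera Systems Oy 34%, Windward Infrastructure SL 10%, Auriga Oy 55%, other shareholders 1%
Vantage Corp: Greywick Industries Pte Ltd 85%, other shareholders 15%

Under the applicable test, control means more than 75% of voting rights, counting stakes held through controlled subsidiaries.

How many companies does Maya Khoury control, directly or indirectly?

Maya holds 93% of Tessera, so Maya controls Tessera.
Maya holds 80% of Windward, so Maya controls Windward.
No other company's threshold is met.
Maya controls 2 companies.

2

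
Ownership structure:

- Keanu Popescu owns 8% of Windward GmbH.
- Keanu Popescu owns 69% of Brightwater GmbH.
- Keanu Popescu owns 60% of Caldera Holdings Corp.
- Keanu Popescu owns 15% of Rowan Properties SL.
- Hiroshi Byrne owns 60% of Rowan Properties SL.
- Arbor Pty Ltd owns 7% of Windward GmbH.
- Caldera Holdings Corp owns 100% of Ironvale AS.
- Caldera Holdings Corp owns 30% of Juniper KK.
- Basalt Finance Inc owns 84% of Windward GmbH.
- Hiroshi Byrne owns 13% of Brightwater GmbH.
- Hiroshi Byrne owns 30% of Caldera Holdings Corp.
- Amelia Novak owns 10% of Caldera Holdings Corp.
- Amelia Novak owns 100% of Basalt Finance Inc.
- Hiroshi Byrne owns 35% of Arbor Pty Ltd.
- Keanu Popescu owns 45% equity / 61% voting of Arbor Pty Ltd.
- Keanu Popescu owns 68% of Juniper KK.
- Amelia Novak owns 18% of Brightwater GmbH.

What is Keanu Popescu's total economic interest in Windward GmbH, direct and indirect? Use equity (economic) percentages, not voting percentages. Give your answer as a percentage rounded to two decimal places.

11.15%

Keanu reaches Windward along 2 paths.
Direct stake: 8% = 8%.
Via Arbor: 45% × 7% = 3.15%.
Total: 8% + 3.15% = 11.15%.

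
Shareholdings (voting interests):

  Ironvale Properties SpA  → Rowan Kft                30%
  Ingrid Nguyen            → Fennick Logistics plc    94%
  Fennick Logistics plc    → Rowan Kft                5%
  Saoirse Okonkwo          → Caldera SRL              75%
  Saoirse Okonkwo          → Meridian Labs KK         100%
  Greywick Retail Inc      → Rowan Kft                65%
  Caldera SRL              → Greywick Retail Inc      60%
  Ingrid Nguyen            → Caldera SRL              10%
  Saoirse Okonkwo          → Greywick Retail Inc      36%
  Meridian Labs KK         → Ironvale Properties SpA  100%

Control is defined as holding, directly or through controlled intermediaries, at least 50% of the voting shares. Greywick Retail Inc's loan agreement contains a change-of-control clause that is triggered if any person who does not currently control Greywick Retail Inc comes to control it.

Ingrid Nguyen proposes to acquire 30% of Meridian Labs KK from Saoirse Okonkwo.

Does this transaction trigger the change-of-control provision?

No

The purchase adds only to Ingrid's holdings (Saoirse's stake shrinks), so Ingrid is the only person who could newly come to control Greywick.
Ingrid holds 94% of Fennick, so Ingrid controls Fennick.
Neither Ingrid nor any entity Ingrid controls holds any voting interest in Greywick.
So before the transaction, Ingrid does not control Greywick.
After the purchase, Ingrid holds 30% of Meridian directly, and Saoirse's stake falls to 70%.
Ingrid's side now holds 30% of Meridian, not ≥ 50%, so Ingrid still does not control Meridian.
After the transaction, neither Ingrid nor any entity Ingrid controls holds a voting interest in Greywick, so Ingrid still does not control it.
No new person acquires control, so the clause is not triggered.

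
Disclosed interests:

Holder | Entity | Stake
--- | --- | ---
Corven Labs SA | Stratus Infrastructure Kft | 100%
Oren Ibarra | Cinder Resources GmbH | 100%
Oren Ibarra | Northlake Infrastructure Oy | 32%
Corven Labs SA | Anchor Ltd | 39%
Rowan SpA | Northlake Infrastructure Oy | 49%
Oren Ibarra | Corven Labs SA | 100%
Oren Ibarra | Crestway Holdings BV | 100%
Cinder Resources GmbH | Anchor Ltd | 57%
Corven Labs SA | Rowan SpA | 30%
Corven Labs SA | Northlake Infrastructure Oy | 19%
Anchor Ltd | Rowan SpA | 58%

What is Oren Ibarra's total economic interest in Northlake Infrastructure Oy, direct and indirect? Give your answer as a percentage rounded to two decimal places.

Oren reaches Northlake along 5 paths.
Via Corven → Rowan: 100% × 30% × 49% = 14.7%.
Via Cinder → Anchor → Rowan: 100% × 57% × 58% × 49% = 16.1994%.
Via Corven → Anchor → Rowan: 100% × 39% × 58% × 49% = 11.0838%.
Via Corven: 100% × 19% = 19%.
Direct stake: 32% = 32%.
Total: 14.7% + 16.1994% + 11.0838% + 19% + 32% = 92.9832%.
Rounded: 92.98%.

92.98%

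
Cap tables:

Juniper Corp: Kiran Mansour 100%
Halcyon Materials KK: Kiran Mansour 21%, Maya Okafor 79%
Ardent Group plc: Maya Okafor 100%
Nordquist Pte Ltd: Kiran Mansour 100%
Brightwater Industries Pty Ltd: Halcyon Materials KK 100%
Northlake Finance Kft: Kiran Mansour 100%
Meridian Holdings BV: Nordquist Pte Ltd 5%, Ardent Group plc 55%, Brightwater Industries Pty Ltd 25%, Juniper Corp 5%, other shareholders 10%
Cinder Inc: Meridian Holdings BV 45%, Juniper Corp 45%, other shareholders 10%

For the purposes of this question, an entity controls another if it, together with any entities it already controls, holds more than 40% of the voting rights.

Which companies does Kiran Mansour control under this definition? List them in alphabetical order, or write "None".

Cinder Inc, Juniper Corp, Nordquist Pte Ltd, Northlake Finance Kft

Kiran holds 100% of Juniper, so Kiran controls Juniper.
Kiran holds 100% of Nordquist, so Kiran controls Nordquist.
Kiran holds 100% of Northlake, so Kiran controls Northlake.
Juniper holds 45% of Cinder, so Kiran controls Cinder.
No other company's threshold is met.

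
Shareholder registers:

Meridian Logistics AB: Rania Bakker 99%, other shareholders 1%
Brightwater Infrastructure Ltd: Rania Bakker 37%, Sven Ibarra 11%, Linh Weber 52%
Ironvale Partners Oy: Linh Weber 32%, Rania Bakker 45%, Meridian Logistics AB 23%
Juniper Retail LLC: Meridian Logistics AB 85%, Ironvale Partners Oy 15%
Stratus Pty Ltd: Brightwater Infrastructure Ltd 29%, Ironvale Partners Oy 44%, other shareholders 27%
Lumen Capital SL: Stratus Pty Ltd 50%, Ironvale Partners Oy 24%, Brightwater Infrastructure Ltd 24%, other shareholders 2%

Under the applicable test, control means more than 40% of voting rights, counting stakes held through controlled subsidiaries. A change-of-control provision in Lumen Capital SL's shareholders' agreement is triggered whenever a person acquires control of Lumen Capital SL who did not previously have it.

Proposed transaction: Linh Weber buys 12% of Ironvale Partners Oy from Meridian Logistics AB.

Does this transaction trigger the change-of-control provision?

Yes

The purchase adds only to Linh's holdings (Meridian's stake shrinks), so Linh is the only person who could newly come to control Lumen.
Linh holds 52% of Brightwater, so Linh controls Brightwater.
In Lumen, Linh's side holds only 24%, not > 40%.
So before the transaction, Linh does not control Lumen.
After the purchase, Linh's direct stake in Ironvale rises to 32% + 12% = 44%, and Meridian's stake falls to 11%.
Linh holds 44% of Ironvale, so Linh controls Ironvale.
Brightwater and Ironvale together hold 29% + 44% = 73% of Stratus, so Linh controls Stratus.
Stratus and Ironvale and Brightwater together hold 50% + 24% + 24% = 98% of Lumen, so Linh controls Lumen.
Linh did not control Lumen before and does after, so the clause is triggered.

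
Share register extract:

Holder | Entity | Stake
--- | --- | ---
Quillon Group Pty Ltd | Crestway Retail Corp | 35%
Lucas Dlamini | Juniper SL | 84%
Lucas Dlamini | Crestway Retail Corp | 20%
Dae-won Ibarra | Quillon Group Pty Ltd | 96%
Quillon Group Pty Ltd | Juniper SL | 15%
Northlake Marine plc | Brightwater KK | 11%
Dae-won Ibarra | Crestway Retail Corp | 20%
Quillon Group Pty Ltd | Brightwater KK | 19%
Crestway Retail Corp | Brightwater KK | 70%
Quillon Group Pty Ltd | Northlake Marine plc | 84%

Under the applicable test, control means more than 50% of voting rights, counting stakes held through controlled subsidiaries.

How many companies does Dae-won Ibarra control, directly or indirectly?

4

Dae-won holds 96% of Quillon, so Dae-won controls Quillon.
Quillon holds 84% of Northlake, so Dae-won controls Northlake.
Quillon and Dae-won together hold 35% + 20% = 55% of Crestway, so Dae-won controls Crestway.
Crestway and Quillon and Northlake together hold 70% + 19% + 11% = 100% of Brightwater, so Dae-won controls Brightwater.
No other company's threshold is met.
Dae-won controls 4 companies.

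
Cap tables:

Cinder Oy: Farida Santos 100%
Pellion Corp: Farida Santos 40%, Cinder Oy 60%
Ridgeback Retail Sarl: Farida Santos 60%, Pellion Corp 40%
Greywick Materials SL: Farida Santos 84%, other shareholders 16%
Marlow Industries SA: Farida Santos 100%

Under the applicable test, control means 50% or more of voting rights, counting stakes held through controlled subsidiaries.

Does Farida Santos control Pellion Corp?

Farida holds 100% of Cinder, so Farida controls Cinder.
Farida and Cinder together hold 40% + 60% = 100% of Pellion, so Farida controls Pellion.

Yes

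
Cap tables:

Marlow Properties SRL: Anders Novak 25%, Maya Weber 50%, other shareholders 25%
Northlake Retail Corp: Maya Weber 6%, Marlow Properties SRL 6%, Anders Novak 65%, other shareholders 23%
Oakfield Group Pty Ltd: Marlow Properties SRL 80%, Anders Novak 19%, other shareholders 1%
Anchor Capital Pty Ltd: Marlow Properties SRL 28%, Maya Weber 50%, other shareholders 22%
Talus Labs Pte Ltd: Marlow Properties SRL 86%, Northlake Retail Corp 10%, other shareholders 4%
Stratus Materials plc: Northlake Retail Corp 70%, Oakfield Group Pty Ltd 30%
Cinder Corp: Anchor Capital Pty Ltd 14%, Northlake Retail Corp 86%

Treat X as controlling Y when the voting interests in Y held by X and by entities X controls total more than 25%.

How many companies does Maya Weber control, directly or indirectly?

5

Maya holds 50% of Marlow, so Maya controls Marlow.
Marlow holds 80% of Oakfield, so Maya controls Oakfield.
Marlow and Maya together hold 28% + 50% = 78% of Anchor, so Maya controls Anchor.
Marlow holds 86% of Talus, so Maya controls Talus.
Oakfield holds 30% of Stratus, so Maya controls Stratus.
No other company's threshold is met.
Maya controls 5 companies.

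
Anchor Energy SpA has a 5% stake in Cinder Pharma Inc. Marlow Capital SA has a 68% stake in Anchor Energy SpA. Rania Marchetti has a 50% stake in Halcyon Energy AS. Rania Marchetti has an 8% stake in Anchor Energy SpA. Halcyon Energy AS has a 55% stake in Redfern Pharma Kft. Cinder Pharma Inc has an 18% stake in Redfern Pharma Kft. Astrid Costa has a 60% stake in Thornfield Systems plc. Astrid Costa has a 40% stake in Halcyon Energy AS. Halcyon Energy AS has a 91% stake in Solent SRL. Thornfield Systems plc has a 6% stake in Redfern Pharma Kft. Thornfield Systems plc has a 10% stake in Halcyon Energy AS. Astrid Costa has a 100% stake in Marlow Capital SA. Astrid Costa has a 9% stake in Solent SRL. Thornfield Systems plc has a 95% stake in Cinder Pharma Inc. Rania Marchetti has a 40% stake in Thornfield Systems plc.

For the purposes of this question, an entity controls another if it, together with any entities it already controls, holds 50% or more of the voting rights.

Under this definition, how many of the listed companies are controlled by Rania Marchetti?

Rania holds 50% of Halcyon, so Rania controls Halcyon.
Halcyon holds 91% of Solent, so Rania controls Solent.
Halcyon holds 55% of Redfern, so Rania controls Redfern.
No other company's threshold is met.
Rania controls 3 companies.

3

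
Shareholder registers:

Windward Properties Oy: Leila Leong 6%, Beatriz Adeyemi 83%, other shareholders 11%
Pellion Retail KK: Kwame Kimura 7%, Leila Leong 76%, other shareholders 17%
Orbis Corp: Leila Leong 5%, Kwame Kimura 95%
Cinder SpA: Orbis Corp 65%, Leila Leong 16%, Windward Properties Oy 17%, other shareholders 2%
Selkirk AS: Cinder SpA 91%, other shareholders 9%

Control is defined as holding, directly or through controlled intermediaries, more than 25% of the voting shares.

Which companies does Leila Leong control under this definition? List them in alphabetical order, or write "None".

Leila holds 76% of Pellion, so Leila controls Pellion.
No other company's threshold is met.

Pellion Retail KK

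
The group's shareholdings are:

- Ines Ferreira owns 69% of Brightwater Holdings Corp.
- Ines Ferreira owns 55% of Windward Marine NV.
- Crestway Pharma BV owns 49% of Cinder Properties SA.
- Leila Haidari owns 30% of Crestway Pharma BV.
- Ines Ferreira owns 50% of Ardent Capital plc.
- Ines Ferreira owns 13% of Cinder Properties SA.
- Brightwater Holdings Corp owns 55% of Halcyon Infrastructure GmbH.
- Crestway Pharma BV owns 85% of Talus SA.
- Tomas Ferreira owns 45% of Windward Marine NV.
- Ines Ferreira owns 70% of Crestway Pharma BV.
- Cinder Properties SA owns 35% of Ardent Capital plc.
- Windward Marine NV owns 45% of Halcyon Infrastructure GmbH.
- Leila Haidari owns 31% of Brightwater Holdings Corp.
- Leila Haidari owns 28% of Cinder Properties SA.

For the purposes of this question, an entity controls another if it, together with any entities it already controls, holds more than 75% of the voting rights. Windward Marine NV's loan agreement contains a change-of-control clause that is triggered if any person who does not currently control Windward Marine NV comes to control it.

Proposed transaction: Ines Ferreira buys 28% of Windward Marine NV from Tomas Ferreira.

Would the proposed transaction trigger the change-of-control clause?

The purchase adds only to Ines's holdings (Tomas's stake shrinks), so Ines is the only person who could newly come to control Windward.
Ines's largest direct stake is 70% in Crestway, which does not meet the threshold, so Ines controls no company.
In Windward, Ines's side holds only 55%, not > 75%.
So before the transaction, Ines does not control Windward.
After the purchase, Ines's direct stake in Windward rises to 55% + 28% = 83%, and Tomas's stake falls to 17%.
Ines holds 83% of Windward, so Ines controls Windward.
Ines did not control Windward before and does after, so the clause is triggered.

Yes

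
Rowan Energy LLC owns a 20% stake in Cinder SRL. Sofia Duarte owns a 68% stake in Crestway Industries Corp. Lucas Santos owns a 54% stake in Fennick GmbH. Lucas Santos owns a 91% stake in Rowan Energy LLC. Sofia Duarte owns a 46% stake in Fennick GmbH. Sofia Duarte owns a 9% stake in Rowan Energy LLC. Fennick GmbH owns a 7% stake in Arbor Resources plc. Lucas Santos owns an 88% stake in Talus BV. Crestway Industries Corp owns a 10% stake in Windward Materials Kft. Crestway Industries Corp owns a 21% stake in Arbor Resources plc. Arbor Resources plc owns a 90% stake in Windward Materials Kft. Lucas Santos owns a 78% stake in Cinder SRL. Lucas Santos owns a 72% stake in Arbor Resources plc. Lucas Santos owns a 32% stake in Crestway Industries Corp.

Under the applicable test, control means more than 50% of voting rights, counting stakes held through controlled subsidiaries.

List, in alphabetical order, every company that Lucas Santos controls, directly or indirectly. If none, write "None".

Arbor Resources plc, Cinder SRL, Fennick GmbH, Rowan Energy LLC, Talus BV, Windward Materials Kft

Lucas holds 91% of Rowan, so Lucas controls Rowan.
Lucas holds 54% of Fennick, so Lucas controls Fennick.
Lucas and Fennick together hold 72% + 7% = 79% of Arbor, so Lucas controls Arbor.
Rowan and Lucas together hold 20% + 78% = 98% of Cinder, so Lucas controls Cinder.
Lucas holds 88% of Talus, so Lucas controls Talus.
Arbor holds 90% of Windward, so Lucas controls Windward.
No other company's threshold is met.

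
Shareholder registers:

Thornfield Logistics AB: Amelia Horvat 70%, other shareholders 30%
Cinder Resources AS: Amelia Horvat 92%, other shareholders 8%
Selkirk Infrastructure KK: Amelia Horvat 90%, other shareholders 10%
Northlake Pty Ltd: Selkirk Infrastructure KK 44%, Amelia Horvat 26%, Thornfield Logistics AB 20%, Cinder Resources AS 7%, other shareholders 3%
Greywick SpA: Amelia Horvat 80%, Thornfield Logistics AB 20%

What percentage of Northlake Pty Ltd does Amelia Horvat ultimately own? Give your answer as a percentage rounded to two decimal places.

86.04%

Amelia reaches Northlake along 4 paths.
Via Selkirk: 90% × 44% = 39.6%.
Direct stake: 26% = 26%.
Via Thornfield: 70% × 20% = 14%.
Via Cinder: 92% × 7% = 6.44%.
Total: 39.6% + 26% + 14% + 6.44% = 86.04%.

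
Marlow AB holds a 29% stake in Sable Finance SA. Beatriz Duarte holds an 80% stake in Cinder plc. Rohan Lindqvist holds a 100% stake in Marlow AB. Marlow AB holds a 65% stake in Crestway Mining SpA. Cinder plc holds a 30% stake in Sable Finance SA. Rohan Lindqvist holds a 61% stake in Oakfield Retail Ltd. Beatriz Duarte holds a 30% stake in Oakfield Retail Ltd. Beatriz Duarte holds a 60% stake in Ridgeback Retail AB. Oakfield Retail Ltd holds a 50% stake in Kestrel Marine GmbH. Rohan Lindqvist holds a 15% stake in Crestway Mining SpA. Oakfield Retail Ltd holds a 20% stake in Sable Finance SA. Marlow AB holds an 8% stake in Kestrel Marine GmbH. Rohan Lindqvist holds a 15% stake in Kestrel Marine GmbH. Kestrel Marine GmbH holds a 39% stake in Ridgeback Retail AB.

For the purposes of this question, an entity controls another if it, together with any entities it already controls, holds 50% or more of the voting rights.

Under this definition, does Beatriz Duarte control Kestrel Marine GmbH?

Beatriz holds 80% of Cinder, so Beatriz controls Cinder.
Beatriz holds 60% of Ridgeback, so Beatriz controls Ridgeback.
Neither Beatriz nor any entity Beatriz controls holds any voting interest in Kestrel.
So Beatriz does not control Kestrel.

No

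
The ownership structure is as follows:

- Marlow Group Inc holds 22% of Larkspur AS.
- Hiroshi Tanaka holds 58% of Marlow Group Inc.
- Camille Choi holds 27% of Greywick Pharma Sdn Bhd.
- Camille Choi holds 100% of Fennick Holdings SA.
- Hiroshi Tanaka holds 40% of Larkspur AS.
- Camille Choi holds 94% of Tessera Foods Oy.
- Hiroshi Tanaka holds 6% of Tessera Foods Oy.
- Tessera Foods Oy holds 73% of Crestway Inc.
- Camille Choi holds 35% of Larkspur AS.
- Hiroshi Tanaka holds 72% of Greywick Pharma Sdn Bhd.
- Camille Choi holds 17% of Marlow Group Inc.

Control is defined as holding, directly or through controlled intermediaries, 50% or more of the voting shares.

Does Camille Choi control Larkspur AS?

No

Camille holds 94% of Tessera, so Camille controls Tessera.
Camille holds 100% of Fennick, so Camille controls Fennick.
Tessera holds 73% of Crestway, so Camille controls Crestway.
In Larkspur, Camille's side holds only 35%, not ≥ 50%.
So Camille does not control Larkspur.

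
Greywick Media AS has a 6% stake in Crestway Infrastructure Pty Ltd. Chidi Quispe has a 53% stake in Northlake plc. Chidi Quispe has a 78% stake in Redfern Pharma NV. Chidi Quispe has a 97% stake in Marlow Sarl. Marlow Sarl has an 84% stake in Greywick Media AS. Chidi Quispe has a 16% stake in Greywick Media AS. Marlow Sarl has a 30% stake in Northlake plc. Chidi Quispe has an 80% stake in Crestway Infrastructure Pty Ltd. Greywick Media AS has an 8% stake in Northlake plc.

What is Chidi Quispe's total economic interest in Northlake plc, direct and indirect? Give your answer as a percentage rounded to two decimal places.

89.90%

Chidi reaches Northlake along 4 paths.
Direct stake: 53% = 53%.
Via Marlow: 97% × 30% = 29.1%.
Via Greywick: 16% × 8% = 1.28%.
Via Marlow → Greywick: 97% × 84% × 8% = 6.5184%.
Total: 53% + 29.1% + 1.28% + 6.5184% = 89.8984%.
Rounded: 89.90%.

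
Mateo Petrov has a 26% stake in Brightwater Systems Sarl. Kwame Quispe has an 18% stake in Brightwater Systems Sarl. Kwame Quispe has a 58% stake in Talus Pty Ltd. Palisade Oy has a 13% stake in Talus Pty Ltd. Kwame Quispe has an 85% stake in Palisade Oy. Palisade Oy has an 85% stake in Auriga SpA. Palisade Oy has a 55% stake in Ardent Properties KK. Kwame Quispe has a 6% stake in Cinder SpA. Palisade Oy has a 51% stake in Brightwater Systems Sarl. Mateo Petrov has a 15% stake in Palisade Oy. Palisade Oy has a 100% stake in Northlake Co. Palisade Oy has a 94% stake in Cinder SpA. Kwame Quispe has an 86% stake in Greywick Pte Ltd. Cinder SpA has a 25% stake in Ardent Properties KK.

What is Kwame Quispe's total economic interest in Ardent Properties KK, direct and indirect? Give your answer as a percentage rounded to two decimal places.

68.23%

Kwame reaches Ardent along 3 paths.
Via Palisade → Cinder: 85% × 94% × 25% = 19.975%.
Via Cinder: 6% × 25% = 1.5%.
Via Palisade: 85% × 55% = 46.75%.
Total: 19.975% + 1.5% + 46.75% = 68.225%.
Rounded: 68.23%.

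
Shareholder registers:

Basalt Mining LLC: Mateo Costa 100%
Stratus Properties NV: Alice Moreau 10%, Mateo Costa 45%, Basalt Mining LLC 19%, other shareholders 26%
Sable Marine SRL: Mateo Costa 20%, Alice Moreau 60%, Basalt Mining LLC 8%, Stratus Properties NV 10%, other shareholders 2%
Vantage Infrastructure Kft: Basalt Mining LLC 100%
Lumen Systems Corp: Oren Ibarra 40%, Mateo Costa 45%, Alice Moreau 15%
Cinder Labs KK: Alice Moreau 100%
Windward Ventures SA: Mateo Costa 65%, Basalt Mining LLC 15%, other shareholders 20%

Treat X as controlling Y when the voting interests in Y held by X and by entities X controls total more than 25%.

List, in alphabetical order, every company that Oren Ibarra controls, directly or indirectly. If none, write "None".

Lumen Systems Corp

Oren holds 40% of Lumen, so Oren controls Lumen.
No other company's threshold is met.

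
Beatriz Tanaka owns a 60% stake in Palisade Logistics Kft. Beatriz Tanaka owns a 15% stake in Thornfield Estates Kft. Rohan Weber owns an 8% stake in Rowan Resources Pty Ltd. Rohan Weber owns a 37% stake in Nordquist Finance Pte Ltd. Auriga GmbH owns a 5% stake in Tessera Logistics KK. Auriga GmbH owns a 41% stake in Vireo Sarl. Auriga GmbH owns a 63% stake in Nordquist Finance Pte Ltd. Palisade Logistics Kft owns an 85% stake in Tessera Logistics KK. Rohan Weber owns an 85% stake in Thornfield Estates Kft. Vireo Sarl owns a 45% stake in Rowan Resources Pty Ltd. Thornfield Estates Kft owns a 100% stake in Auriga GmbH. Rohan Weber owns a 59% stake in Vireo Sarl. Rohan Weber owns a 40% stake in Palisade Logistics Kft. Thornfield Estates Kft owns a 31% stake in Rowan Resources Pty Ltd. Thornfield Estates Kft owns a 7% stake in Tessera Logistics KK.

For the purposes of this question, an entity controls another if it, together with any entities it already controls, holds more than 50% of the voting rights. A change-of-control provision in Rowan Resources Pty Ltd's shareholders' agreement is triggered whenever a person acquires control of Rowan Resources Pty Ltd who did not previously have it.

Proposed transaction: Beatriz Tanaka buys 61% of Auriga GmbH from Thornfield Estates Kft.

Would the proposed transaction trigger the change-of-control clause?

The purchase adds only to Beatriz's holdings (Thornfield's stake shrinks), so Beatriz is the only person who could newly come to control Rowan.
Beatriz holds 60% of Palisade, so Beatriz controls Palisade.
Palisade holds 85% of Tessera, so Beatriz controls Tessera.
Neither Beatriz nor any entity Beatriz controls holds any voting interest in Rowan.
So before the transaction, Beatriz does not control Rowan.
After the purchase, Beatriz holds 61% of Auriga directly, and Thornfield's stake falls to 39%.
Beatriz holds 61% of Auriga, so Beatriz controls Auriga.
Auriga holds 63% of Nordquist, so Beatriz controls Nordquist.
Palisade and Auriga together hold 85% + 5% = 90% of Tessera, so Beatriz controls Tessera.
After the transaction, neither Beatriz nor any entity Beatriz controls holds a voting interest in Rowan, so Beatriz still does not control it.
No new person acquires control, so the clause is not triggered.

No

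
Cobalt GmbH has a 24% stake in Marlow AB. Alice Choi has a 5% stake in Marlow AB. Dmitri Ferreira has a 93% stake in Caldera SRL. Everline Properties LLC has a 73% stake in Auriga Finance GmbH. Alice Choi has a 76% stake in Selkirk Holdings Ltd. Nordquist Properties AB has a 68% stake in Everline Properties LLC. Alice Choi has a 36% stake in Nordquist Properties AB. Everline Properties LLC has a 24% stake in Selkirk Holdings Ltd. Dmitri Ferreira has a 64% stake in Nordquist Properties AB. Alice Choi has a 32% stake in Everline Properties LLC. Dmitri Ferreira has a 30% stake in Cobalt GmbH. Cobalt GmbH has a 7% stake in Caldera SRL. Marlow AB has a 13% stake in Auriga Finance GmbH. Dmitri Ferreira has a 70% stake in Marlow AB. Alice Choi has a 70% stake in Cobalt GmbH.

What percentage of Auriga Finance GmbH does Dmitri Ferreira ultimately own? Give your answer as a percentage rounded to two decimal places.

41.81%

Dmitri reaches Auriga along 3 paths.
Via Nordquist → Everline: 64% × 68% × 73% = 31.7696%.
Via Marlow: 70% × 13% = 9.1%.
Via Cobalt → Marlow: 30% × 24% × 13% = 0.936%.
Total: 31.7696% + 9.1% + 0.936% = 41.8056%.
Rounded: 41.81%.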